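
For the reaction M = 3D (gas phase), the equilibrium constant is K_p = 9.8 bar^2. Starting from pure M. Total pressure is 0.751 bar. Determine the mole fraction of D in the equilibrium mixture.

Take 1 mol M as basis and let X be its fractional conversion, so ξ = X.
Mole table: n_M = 1 − X; n_D = 3X.
Summing: n_T = 1 + 2X.
With p_i = (n_i/n_T)P, K_p = p_D^3 / (p_M).
Setting this equal to 9.8 bar^2 and taking the physical root (0 < X < 1) gives X = 0.865.
Then n_D = 2.6, n_T = 2.73, so y_D = 0.951.

y_D = 0.951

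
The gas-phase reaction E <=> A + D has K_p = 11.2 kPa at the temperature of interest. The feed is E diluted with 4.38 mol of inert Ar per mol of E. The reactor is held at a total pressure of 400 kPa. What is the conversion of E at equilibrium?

Let X = conversion of E (basis 1 mol E); extent of reaction ξ = X.
At extent ξ: n_E = 1 − X; n_A = X; n_D = X; n_I = 4.38 (inert).
Total moles n_T = 5.38 + X.
Mole fractions y_i = n_i/n_T; K_p = p_A p_D / (p_E) with p_i = y_i·P.
Equating to 11.2 kPa and solving on 0 < X < 1: X = 0.328.

X = 0.328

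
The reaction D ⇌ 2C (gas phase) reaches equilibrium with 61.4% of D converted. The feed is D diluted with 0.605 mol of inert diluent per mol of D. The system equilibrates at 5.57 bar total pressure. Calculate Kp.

Kp = 9.81 bar

Take 1 mol D as basis and let X be its fractional conversion, so ξ = X.
At extent ξ: n_D = 1 − X; n_C = 2X; n_I = 0.605 (inert).
n_T = Σnᵢ = 1.6 + X.
At X = 0.614: n_D = 0.386, n_C = 1.23, n_T = 2.22.
p_i = (n_i/n_T)·P. Kp = p_C^2 / (p_D) = 9.81 bar.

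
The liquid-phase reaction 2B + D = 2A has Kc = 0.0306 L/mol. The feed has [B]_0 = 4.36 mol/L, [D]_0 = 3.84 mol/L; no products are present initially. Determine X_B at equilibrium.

Let X = conversion of B; extent ξ = 4.36X/2 mol/L.
Concentrations: [B] = 4.36 − 4.36X; [D] = 3.84 − 2.18X; [A] = 4.36X.
Kc = [A]^2 / ([B]^2 [D]).
This equals 0.0306 at X = 0.242 (the root in 0 < X < 1).

X = 0.242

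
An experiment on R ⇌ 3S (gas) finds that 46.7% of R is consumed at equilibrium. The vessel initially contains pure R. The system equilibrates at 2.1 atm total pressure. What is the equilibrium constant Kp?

Kp = 6.08 atm^2

Take 1 mol R as basis and let X be its fractional conversion, so ξ = X.
At extent ξ: n_R = 1 − X; n_S = 3X.
Total moles n_T = 1 + 2X.
At X = 0.467: n_R = 0.533, n_S = 1.4, n_T = 1.93.
p_i = (n_i/n_T)·P. Kp = p_S^3 / (p_R) = 6.08 atm^2.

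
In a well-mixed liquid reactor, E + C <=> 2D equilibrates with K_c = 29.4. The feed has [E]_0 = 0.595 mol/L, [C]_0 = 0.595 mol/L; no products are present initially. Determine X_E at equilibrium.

X = 0.731

Let X = conversion of E; extent ξ = 0.595·X mol/L.
Concentrations: [E] = 0.595 − 0.595X; [C] = 0.595 − 0.595X; [D] = 1.19X.
K_c = [D]^2 / ([E] [C]).
This equals 29.4 at X = 0.731 (the root in 0 < X < 1).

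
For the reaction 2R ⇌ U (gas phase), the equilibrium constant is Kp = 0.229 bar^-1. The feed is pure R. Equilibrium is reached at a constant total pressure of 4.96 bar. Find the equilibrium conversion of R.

X = 0.575

Basis: 1 mol R initially; let X = conversion of R. Extent ξ = 0.5X.
Mole table: n_R = 1 − X; n_U = 0.5X.
Total moles n_T = 1 − 0.5X.
With p_i = (n_i/n_T)P, Kp = p_U / (p_R^2).
Equating to 0.229 bar^-1 and solving on 0 < X < 1: X = 0.575.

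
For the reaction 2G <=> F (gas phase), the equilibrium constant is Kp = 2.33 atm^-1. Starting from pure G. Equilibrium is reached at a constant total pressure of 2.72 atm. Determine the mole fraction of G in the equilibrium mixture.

Take 1 mol G as basis and let X be its fractional conversion, so ξ = 0.5X.
Mole table: n_G = 1 − X; n_F = 0.5X.
n_T = Σnᵢ = 1 − 0.5X.
y_i = n_i/n_T, p_i = y_i·P. Kp = p_F / (p_G^2).
Equating to 2.33 atm^-1 and solving on 0 < X < 1: X = 0.805.
Then n_G = 0.195, n_T = 0.597, so y_G = 0.326.

y_G = 0.326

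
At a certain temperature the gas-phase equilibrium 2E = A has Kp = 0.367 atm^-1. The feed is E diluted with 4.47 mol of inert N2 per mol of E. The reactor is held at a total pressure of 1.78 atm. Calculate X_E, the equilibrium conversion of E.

X = 0.168

Basis: 1 mol E initially; let X = conversion of E. Extent ξ = 0.5X.
Mole table: n_E = 1 − X; n_A = 0.5X; n_I = 4.47 (inert).
n_T = Σnᵢ = 5.47 − 0.5X.
Mole fractions y_i = n_i/n_T; Kp = p_A / (p_E^2) with p_i = y_i·P.
Substituting and setting equal to 0.367 atm^-1 gives a polynomial in X; the root in (0,1) is X = 0.168.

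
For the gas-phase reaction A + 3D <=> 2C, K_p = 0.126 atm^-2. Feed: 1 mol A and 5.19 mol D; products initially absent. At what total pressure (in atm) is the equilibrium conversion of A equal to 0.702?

P = 6.4 atm

Let X = conversion of A (basis 1 mol A); extent of reaction ξ = X.
Mole table: n_A = 1 − X; n_D = 5.19 − 3X; n_C = 2X.
n_T = Σnᵢ = 6.19 − 2X.
K_p = p_C^2 / (p_A p_D^3) with p_i = (n_i/n_T)·P.
At X = 0.702: the mole-fraction product g(X) = Π y_i^ν_i = 5.166. Since K_p = g(X)·P^{-2}, P = (g/K_p)^(1/2) = (5.166/0.126)^(1/2) = 6.4 atm.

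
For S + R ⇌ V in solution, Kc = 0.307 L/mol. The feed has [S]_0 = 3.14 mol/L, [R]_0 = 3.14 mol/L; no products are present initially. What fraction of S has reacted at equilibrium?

X = 0.376

Let X = conversion of S; extent ξ = 3.14·X mol/L.
Concentrations: [S] = 3.14 − 3.14X; [R] = 3.14 − 3.14X; [V] = 3.14X.
Kc = [V] / ([S] [R]).
Setting equal to 0.307 and solving for X on (0,1) gives X = 0.376.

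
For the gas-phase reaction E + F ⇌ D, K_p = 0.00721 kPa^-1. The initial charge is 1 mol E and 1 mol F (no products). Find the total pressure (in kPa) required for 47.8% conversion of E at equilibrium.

Take 1 mol E as basis and let X be its fractional conversion, so ξ = X.
Species balance: n_E = 1 − X; n_F = 1 − X; n_D = X.
n_T = Σnᵢ = 2 − X.
K_p = p_D / (p_E p_F) with p_i = (n_i/n_T)·P.
At X = 0.478: the mole-fraction product g(X) = Π y_i^ν_i = 2.67. Since K_p = g(X)·P^{-1}, P = (g/K_p)^(1/1) = (2.67/0.00721)^(1/1) = 370 kPa.

P = 370 kPa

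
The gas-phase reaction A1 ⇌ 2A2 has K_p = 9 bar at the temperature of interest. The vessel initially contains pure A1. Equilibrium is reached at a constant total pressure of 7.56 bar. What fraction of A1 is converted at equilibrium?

X = 0.479

Take 1 mol A1 as basis and let X be its fractional conversion, so ξ = X.
Mole table: n_A1 = 1 − X; n_A2 = 2X.
Summing: n_T = 1 + X.
With p_i = (n_i/n_T)P, K_p = p_A2^2 / (p_A1).
This yields a degree-2 equation in X; solving on (0,1), X = 0.479.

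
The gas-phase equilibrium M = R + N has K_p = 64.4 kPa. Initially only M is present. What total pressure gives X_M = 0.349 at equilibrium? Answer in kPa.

Take 1 mol M as basis and let X be its fractional conversion, so ξ = X.
Moles: n_M = 1 − X; n_R = X; n_N = X.
Total moles n_T = 1 + X.
K_p = p_R p_N / (p_M) with p_i = (n_i/n_T)·P.
At X = 0.349: the mole-fraction product g(X) = Π y_i^ν_i = 0.1387. Since K_p = g(X)·P^{1}, P = (K_p/g)^(1/1) = (64.4/0.1387)^(1/1) = 464 kPa.

P = 464 kPa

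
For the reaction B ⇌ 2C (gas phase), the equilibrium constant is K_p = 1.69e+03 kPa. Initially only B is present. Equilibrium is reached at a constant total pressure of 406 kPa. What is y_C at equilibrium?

y_C = 0.833

Basis: 1 mol B initially; let X = conversion of B. Extent ξ = X.
At extent ξ: n_B = 1 − X; n_C = 2X.
Summing: n_T = 1 + X.
Mole fractions y_i = n_i/n_T; K_p = p_C^2 / (p_B) with p_i = y_i·P.
Substituting and setting equal to 1.69e+03 kPa gives a polynomial in X; the root in (0,1) is X = 0.714.
Then n_C = 1.43, n_T = 1.71, so y_C = 0.833.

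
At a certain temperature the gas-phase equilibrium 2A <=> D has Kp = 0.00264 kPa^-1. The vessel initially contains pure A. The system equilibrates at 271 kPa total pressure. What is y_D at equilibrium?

y_D = 0.325

Let X = conversion of A (basis 1 mol A); extent of reaction ξ = 0.5X.
Moles: n_A = 1 − X; n_D = 0.5X.
Summing: n_T = 1 − 0.5X.
With p_i = (n_i/n_T)P, Kp = p_D / (p_A^2).
Setting this equal to 0.00264 kPa^-1 and taking the physical root (0 < X < 1) gives X = 0.491.
Then n_D = 0.246, n_T = 0.754, so y_D = 0.325.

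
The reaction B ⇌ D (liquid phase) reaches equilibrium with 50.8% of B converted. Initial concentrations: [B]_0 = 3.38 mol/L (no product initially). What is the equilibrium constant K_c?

K_c = 1.03

Let X = conversion of B.
Concentrations: [B] = 3.38 − 3.38X; [D] = 3.38X.
At X = 0.508: [B] = 1.66, [D] = 1.72.
K_c = [D] / ([B]) = 1.03.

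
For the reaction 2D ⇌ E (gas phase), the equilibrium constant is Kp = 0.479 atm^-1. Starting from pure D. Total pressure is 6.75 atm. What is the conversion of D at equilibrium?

Let X = conversion of D (basis 1 mol D); extent of reaction ξ = 0.5X.
Species balance: n_D = 1 − X; n_E = 0.5X.
Summing: n_T = 1 − 0.5X.
y_i = n_i/n_T, p_i = y_i·P. Kp = p_E / (p_D^2).
Setting this equal to 0.479 atm^-1 and taking the physical root (0 < X < 1) gives X = 0.732.

X = 0.732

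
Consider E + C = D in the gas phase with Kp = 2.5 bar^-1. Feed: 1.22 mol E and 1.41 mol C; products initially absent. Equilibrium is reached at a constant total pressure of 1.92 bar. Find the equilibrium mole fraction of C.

Basis: 1.22 mol E initially; let X = conversion of E. Extent ξ = 1.22X.
At extent ξ: n_E = 1.22 − 1.22X; n_C = 1.41 − 1.22X; n_D = 1.22X.
n_T = Σnᵢ = 2.63 − 1.22X.
y_i = n_i/n_T, p_i = y_i·P. Kp = p_D / (p_E p_C).
Setting this equal to 2.5 bar^-1 and taking the physical root (0 < X < 1) gives X = 0.625.
Then n_C = 0.648, n_T = 1.87, so y_C = 0.347.

y_C = 0.347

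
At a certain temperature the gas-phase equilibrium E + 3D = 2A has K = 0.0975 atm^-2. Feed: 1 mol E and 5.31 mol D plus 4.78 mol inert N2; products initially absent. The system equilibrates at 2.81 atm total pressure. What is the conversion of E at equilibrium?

Basis: 1 mol E initially; let X = conversion of E. Extent ξ = X.
Moles: n_E = 1 − X; n_D = 5.31 − 3X; n_A = 2X; n_I = 4.78 (inert).
Total moles n_T = 11.1 − 2X.
Mole fractions y_i = n_i/n_T; K = p_A^2 / (p_E p_D^3) with p_i = y_i·P.
Substituting and setting equal to 0.0975 atm^-2 gives a polynomial in X; the root in (0,1) is X = 0.316.

X = 0.316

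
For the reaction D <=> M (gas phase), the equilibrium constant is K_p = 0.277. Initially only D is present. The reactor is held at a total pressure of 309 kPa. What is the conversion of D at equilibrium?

Basis: 1 mol D initially; let X = conversion of D. Extent ξ = X.
Species balance: n_D = 1 − X; n_M = X.
n_T stays at 1 (no change in mole number).
Mole fractions y_i = n_i/n_T; K_p = p_M / (p_D) with p_i = y_i·P.
Equating to 0.277 and solving on 0 < X < 1: X = 0.217.

X = 0.217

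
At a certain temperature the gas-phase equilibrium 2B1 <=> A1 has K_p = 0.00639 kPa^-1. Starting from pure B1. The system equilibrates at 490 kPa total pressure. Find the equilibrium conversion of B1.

Let X = conversion of B1 (basis 1 mol B1); extent of reaction ξ = 0.5X.
At extent ξ: n_B1 = 1 − X; n_A1 = 0.5X.
Summing: n_T = 1 − 0.5X.
y_i = n_i/n_T, p_i = y_i·P. K_p = p_A1 / (p_B1^2).
Equating to 0.00639 kPa^-1 and solving on 0 < X < 1: X = 0.728.

X = 0.728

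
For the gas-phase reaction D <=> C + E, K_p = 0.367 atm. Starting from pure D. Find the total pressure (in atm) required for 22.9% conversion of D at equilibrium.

P = 6.63 atm

Take 1 mol D as basis and let X be its fractional conversion, so ξ = X.
At extent ξ: n_D = 1 − X; n_C = X; n_E = X.
Summing: n_T = 1 + X.
K_p = p_C p_E / (p_D) with p_i = (n_i/n_T)·P.
At X = 0.229: the mole-fraction product g(X) = Π y_i^ν_i = 0.05534. Since K_p = g(X)·P^{1}, P = (K_p/g)^(1/1) = (0.367/0.05534)^(1/1) = 6.63 atm.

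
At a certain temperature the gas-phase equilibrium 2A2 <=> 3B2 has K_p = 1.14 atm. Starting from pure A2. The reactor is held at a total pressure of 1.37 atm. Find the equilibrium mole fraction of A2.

Let X = conversion of A2 (basis 1 mol A2); extent of reaction ξ = 0.5X.
Species balance: n_A2 = 1 − X; n_B2 = 1.5X.
n_T = Σnᵢ = 1 + 0.5X.
Mole fractions y_i = n_i/n_T; K_p = p_B2^3 / (p_A2^2) with p_i = y_i·P.
This yields a degree-3 equation in X; solving on (0,1), X = 0.450.
Then n_A2 = 0.55, n_T = 1.23, so y_A2 = 0.449.

y_A2 = 0.449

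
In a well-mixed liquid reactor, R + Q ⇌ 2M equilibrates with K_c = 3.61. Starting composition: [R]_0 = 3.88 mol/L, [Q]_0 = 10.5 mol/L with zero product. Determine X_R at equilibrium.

X = 0.715

Let X = conversion of R; extent ξ = 3.88·X mol/L.
Concentrations: [R] = 3.88 − 3.88X; [Q] = 10.5 − 3.88X; [M] = 7.76X.
K_c = [M]^2 / ([R] [Q]).
This equals 3.61 at X = 0.715 (the root in 0 < X < 1).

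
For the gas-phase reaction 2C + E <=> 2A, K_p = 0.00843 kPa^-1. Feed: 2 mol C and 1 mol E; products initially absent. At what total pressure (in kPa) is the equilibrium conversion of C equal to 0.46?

Let X = conversion of C (basis 2 mol C); extent of reaction ξ = X.
Mole table: n_C = 2 − 2X; n_E = 1 − X; n_A = 2X.
Total moles n_T = 3 − X.
K_p = p_A^2 / (p_C^2 p_E) with p_i = (n_i/n_T)·P.
At X = 0.46: the mole-fraction product g(X) = Π y_i^ν_i = 3.413. Since K_p = g(X)·P^{-1}, P = (g/K_p)^(1/1) = (3.413/0.00843)^(1/1) = 405 kPa.

P = 405 kPa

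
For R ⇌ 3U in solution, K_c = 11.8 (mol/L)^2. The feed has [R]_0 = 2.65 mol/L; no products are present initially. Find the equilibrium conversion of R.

Let X = conversion of R; extent ξ = 2.65·X mol/L.
Concentrations: [R] = 2.65 − 2.65X; [U] = 7.95X.
K_c = [U]^3 / ([R]).
Equating to 11.8 (mol/L)^2: the physical root is X = 0.344.

X = 0.344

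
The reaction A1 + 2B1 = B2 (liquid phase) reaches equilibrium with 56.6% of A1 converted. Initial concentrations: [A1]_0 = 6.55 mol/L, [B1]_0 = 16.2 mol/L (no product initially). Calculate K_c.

Let X = conversion of A1.
Concentrations: [A1] = 6.55 − 6.55X; [B1] = 16.2 − 13.1X; [B2] = 6.55X.
At X = 0.566: [A1] = 2.84, [B1] = 8.79, [B2] = 3.71.
K_c = [B2] / ([A1] [B1]^2) = 0.0169 (mol/L)^-2.

K_c = 0.0169 (mol/L)^-2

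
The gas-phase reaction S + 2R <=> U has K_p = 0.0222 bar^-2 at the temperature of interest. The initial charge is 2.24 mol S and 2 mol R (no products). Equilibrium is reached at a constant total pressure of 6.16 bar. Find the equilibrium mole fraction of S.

y_S = 0.532

Basis: 2 mol R initially; let X = conversion of R. Extent ξ = X.
Moles: n_S = 2.24 − X; n_R = 2 − 2X; n_U = X.
n_T = Σnᵢ = 4.24 − 2X.
With p_i = (n_i/n_T)P, K_p = p_U / (p_S p_R^2).
Equating to 0.0222 bar^-2 and solving on 0 < X < 1: X = 0.263.
Then n_S = 1.98, n_T = 3.71, so y_S = 0.532.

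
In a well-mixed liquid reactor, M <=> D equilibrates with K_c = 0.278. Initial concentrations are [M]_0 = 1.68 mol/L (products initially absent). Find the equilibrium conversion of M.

X = 0.218

Let X = conversion of M; extent ξ = 1.68·X mol/L.
Concentrations: [M] = 1.68 − 1.68X; [D] = 1.68X.
K_c = [D] / ([M]).
This equals 0.278 at X = 0.218 (the root in 0 < X < 1).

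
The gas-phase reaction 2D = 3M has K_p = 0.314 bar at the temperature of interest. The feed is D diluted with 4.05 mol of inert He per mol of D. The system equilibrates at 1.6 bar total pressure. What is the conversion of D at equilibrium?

Take 1 mol D as basis and let X be its fractional conversion, so ξ = 0.5X.
At extent ξ: n_D = 1 − X; n_M = 1.5X; n_I = 4.05 (inert).
n_T = Σnᵢ = 5.05 + 0.5X.
y_i = n_i/n_T, p_i = y_i·P. K_p = p_M^3 / (p_D^2).
Substituting and setting equal to 0.314 bar gives a polynomial in X; the root in (0,1) is X = 0.452.

X = 0.452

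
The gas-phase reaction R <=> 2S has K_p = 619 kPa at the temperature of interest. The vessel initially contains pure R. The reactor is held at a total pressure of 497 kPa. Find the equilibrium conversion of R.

X = 0.487

Basis: 1 mol R initially; let X = conversion of R. Extent ξ = X.
At extent ξ: n_R = 1 − X; n_S = 2X.
n_T = Σnᵢ = 1 + X.
Mole fractions y_i = n_i/n_T; K_p = p_S^2 / (p_R) with p_i = y_i·P.
Substituting and setting equal to 619 kPa gives a polynomial in X; the root in (0,1) is X = 0.487.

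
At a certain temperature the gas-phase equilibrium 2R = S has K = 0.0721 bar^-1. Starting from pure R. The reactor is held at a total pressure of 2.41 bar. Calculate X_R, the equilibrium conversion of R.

Basis: 1 mol R initially; let X = conversion of R. Extent ξ = 0.5X.
Moles: n_R = 1 − X; n_S = 0.5X.
n_T = Σnᵢ = 1 − 0.5X.
Mole fractions y_i = n_i/n_T; K = p_S / (p_R^2) with p_i = y_i·P.
Equating to 0.0721 bar^-1 and solving on 0 < X < 1: X = 0.232.

X = 0.232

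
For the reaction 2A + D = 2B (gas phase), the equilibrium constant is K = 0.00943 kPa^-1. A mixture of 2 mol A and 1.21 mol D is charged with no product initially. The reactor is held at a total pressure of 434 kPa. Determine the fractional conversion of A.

Basis: 2 mol A initially; let X = conversion of A. Extent ξ = X.
Mole table: n_A = 2 − 2X; n_D = 1.21 − X; n_B = 2X.
n_T = Σnᵢ = 3.21 − X.
Mole fractions y_i = n_i/n_T; K = p_B^2 / (p_A^2 p_D) with p_i = y_i·P.
Substituting and setting equal to 0.00943 kPa^-1 gives a polynomial in X; the root in (0,1) is X = 0.508.

X = 0.508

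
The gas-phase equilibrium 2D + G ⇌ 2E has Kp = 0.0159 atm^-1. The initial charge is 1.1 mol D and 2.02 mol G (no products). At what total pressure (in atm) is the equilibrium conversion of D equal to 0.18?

Take 1.1 mol D as basis and let X be its fractional conversion, so ξ = 0.55X.
Moles: n_D = 1.1 − 1.1X; n_G = 2.02 − 0.55X; n_E = 1.1X.
n_T = Σnᵢ = 3.12 − 0.55X.
Kp = p_E^2 / (p_D^2 p_G) with p_i = (n_i/n_T)·P.
At X = 0.18: the mole-fraction product g(X) = Π y_i^ν_i = 0.07578. Since Kp = g(X)·P^{-1}, P = (g/Kp)^(1/1) = (0.07578/0.0159)^(1/1) = 4.77 atm.

P = 4.77 atm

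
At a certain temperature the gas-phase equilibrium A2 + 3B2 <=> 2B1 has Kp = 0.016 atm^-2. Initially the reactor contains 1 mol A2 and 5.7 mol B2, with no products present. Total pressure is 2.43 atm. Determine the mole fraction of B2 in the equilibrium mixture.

y_B2 = 0.801

Take 1 mol A2 as basis and let X be its fractional conversion, so ξ = X.
Species balance: n_A2 = 1 − X; n_B2 = 5.7 − 3X; n_B1 = 2X.
Total moles n_T = 6.7 − 2X.
y_i = n_i/n_T, p_i = y_i·P. Kp = p_B1^2 / (p_A2 p_B2^3).
Setting this equal to 0.016 atm^-2 and taking the physical root (0 < X < 1) gives X = 0.240.
Then n_B2 = 4.98, n_T = 6.22, so y_B2 = 0.801.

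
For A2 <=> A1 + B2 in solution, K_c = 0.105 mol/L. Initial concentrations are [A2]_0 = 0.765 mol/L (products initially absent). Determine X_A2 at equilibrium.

Let X = conversion of A2; extent ξ = 0.765·X mol/L.
Concentrations: [A2] = 0.765 − 0.765X; [A1] = 0.765X; [B2] = 0.765X.
K_c = [A1] [B2] / ([A2]).
Solving K_c = 0.105 for X ∈ (0,1): X = 0.308.

X = 0.308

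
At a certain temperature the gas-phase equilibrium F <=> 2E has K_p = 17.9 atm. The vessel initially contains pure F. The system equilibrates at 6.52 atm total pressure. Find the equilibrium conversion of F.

X = 0.638

Basis: 1 mol F initially; let X = conversion of F. Extent ξ = X.
Moles: n_F = 1 − X; n_E = 2X.
Summing: n_T = 1 + X.
With p_i = (n_i/n_T)P, K_p = p_E^2 / (p_F).
Equating to 17.9 atm and solving on 0 < X < 1: X = 0.638.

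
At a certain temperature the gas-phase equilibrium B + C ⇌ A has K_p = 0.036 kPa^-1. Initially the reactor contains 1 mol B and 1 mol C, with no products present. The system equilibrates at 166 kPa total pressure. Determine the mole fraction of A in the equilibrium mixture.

y_A = 0.451

Basis: 1 mol B initially; let X = conversion of B. Extent ξ = X.
Moles: n_B = 1 − X; n_C = 1 − X; n_A = X.
Summing: n_T = 2 − X.
y_i = n_i/n_T, p_i = y_i·P. K_p = p_A / (p_B p_C).
Substituting and setting equal to 0.036 kPa^-1 gives a polynomial in X; the root in (0,1) is X = 0.621.
Then n_A = 0.621, n_T = 1.38, so y_A = 0.451.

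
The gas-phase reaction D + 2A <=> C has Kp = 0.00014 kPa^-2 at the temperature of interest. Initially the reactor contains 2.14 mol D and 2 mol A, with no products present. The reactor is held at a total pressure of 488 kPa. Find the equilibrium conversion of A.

X = 0.829

Take 2 mol A as basis and let X be its fractional conversion, so ξ = X.
At extent ξ: n_D = 2.14 − X; n_A = 2 − 2X; n_C = X.
n_T = Σnᵢ = 4.14 − 2X.
With p_i = (n_i/n_T)P, Kp = p_C / (p_D p_A^2).
This yields a degree-3 equation in X; solving on (0,1), X = 0.829.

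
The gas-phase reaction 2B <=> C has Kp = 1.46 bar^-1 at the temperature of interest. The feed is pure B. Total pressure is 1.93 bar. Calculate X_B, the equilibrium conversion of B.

X = 0.715

Basis: 1 mol B initially; let X = conversion of B. Extent ξ = 0.5X.
At extent ξ: n_B = 1 − X; n_C = 0.5X.
Total moles n_T = 1 − 0.5X.
y_i = n_i/n_T, p_i = y_i·P. Kp = p_C / (p_B^2).
This yields a degree-2 equation in X; solving on (0,1), X = 0.715.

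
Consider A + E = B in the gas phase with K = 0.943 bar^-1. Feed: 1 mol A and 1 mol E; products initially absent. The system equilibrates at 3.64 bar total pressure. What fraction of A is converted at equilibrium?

Basis: 1 mol A initially; let X = conversion of A. Extent ξ = X.
Species balance: n_A = 1 − X; n_E = 1 − X; n_B = X.
Summing: n_T = 2 − X.
Mole fractions y_i = n_i/n_T; K = p_B / (p_A p_E) with p_i = y_i·P.
Equating to 0.943 bar^-1 and solving on 0 < X < 1: X = 0.525.

X = 0.525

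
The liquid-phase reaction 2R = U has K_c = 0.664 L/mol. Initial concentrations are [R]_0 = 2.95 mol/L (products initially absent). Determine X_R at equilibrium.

X = 0.607

Let X = conversion of R; extent ξ = 2.95X/2 mol/L.
Concentrations: [R] = 2.95 − 2.95X; [U] = 1.48X.
K_c = [U] / ([R]^2).
Equating to 0.664 L/mol: the physical root is X = 0.607.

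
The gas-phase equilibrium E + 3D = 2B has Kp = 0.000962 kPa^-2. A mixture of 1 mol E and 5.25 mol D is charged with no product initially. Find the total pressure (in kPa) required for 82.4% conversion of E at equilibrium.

Let X = conversion of E (basis 1 mol E); extent of reaction ξ = X.
Species balance: n_E = 1 − X; n_D = 5.25 − 3X; n_B = 2X.
Summing: n_T = 6.25 − 2X.
Kp = p_B^2 / (p_E p_D^3) with p_i = (n_i/n_T)·P.
At X = 0.824: the mole-fraction product g(X) = Π y_i^ν_i = 15.24. Since Kp = g(X)·P^{-2}, P = (g/Kp)^(1/2) = (15.24/0.000962)^(1/2) = 126 kPa.

P = 126 kPa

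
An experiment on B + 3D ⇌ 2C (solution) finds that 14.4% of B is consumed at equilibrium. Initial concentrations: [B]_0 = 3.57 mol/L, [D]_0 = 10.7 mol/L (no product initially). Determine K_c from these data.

Let X = conversion of B.
Concentrations: [B] = 3.57 − 3.57X; [D] = 10.7 − 10.7X; [C] = 7.14X.
At X = 0.144: [B] = 3.06, [D] = 9.16, [C] = 1.03.
K_c = [C]^2 / ([B] [D]^3) = 0.00045 (mol/L)^-2.

K_c = 0.00045 (mol/L)^-2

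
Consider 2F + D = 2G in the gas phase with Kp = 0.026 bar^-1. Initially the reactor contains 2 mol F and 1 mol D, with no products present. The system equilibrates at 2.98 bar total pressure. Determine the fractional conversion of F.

X = 0.133

Take 2 mol F as basis and let X be its fractional conversion, so ξ = X.
Species balance: n_F = 2 − 2X; n_D = 1 − X; n_G = 2X.
n_T = Σnᵢ = 3 − X.
With p_i = (n_i/n_T)P, Kp = p_G^2 / (p_F^2 p_D).
Equating to 0.026 bar^-1 and solving on 0 < X < 1: X = 0.133.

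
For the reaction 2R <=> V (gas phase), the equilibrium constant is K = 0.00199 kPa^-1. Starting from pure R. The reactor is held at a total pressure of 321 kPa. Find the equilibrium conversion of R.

X = 0.470

Let X = conversion of R (basis 1 mol R); extent of reaction ξ = 0.5X.
Species balance: n_R = 1 − X; n_V = 0.5X.
n_T = Σnᵢ = 1 − 0.5X.
Mole fractions y_i = n_i/n_T; K = p_V / (p_R^2) with p_i = y_i·P.
This yields a degree-2 equation in X; solving on (0,1), X = 0.470.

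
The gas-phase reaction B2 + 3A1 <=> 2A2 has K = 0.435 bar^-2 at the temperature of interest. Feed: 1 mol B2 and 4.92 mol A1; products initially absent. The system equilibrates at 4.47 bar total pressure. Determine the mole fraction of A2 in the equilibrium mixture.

y_A2 = 0.335

Basis: 1 mol B2 initially; let X = conversion of B2. Extent ξ = X.
Species balance: n_B2 = 1 − X; n_A1 = 4.92 − 3X; n_A2 = 2X.
n_T = Σnᵢ = 5.92 − 2X.
With p_i = (n_i/n_T)P, K = p_A2^2 / (p_B2 p_A1^3).
This yields a degree-4 equation in X; solving on (0,1), X = 0.743.
Then n_A2 = 1.49, n_T = 4.43, so y_A2 = 0.335.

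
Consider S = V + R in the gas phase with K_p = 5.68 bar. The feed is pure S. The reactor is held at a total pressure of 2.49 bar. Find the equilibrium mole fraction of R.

y_R = 0.455

Take 1 mol S as basis and let X be its fractional conversion, so ξ = X.
Mole table: n_S = 1 − X; n_V = X; n_R = X.
Summing: n_T = 1 + X.
Mole fractions y_i = n_i/n_T; K_p = p_V p_R / (p_S) with p_i = y_i·P.
Equating to 5.68 bar and solving on 0 < X < 1: X = 0.834.
Then n_R = 0.834, n_T = 1.83, so y_R = 0.455.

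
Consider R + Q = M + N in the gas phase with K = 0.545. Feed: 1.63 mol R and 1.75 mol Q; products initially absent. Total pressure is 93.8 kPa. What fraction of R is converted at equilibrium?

Take 1.63 mol R as basis and let X be its fractional conversion, so ξ = 1.63X.
Mole table: n_R = 1.63 − 1.63X; n_Q = 1.75 − 1.63X; n_M = 1.63X; n_N = 1.63X.
n_T stays at 3.38 (no change in mole number).
y_i = n_i/n_T, p_i = y_i·P. K = p_M p_N / (p_R p_Q).
Substituting and setting equal to 0.545 gives a polynomial in X; the root in (0,1) is X = 0.440.

X = 0.440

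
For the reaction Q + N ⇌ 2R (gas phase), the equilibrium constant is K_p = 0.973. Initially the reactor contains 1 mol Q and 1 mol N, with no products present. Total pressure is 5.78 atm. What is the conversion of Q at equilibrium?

X = 0.330

Take 1 mol Q as basis and let X be its fractional conversion, so ξ = X.
Species balance: n_Q = 1 − X; n_N = 1 − X; n_R = 2X.
Since Δν = 0, n_T = 2 throughout.
Mole fractions y_i = n_i/n_T; K_p = p_R^2 / (p_Q p_N) with p_i = y_i·P.
This yields a degree-2 equation in X; solving on (0,1), X = 0.330.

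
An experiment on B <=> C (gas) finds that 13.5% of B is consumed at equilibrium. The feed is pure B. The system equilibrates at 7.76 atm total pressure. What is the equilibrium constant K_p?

K_p = 0.156

Let X = conversion of B (basis 1 mol B); extent of reaction ξ = X.
Moles: n_B = 1 − X; n_C = X.
Since Δν = 0, n_T = 1 throughout.
At X = 0.135: n_B = 0.865, n_C = 0.135, n_T = 1.
p_i = (n_i/n_T)·P. K_p = p_C / (p_B) = 0.156.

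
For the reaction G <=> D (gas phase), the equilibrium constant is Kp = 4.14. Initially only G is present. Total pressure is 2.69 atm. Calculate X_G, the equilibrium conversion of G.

X = 0.805

Let X = conversion of G (basis 1 mol G); extent of reaction ξ = X.
At extent ξ: n_G = 1 − X; n_D = X.
Total moles n_T = 1 (Δν = 0, constant).
With p_i = (n_i/n_T)P, Kp = p_D / (p_G).
Equating to 4.14 and solving on 0 < X < 1: X = 0.805.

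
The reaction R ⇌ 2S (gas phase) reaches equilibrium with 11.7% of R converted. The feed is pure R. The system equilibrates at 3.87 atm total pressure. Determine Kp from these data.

Kp = 0.215 atm

Let X = conversion of R (basis 1 mol R); extent of reaction ξ = X.
Moles: n_R = 1 − X; n_S = 2X.
Summing: n_T = 1 + X.
At X = 0.117: n_R = 0.883, n_S = 0.234, n_T = 1.12.
p_i = (n_i/n_T)·P. Kp = p_S^2 / (p_R) = 0.215 atm.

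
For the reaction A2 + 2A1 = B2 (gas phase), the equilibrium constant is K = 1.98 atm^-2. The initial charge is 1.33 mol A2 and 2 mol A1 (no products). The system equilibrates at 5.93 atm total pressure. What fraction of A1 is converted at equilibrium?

X = 0.869

Take 2 mol A1 as basis and let X be its fractional conversion, so ξ = X.
Species balance: n_A2 = 1.33 − X; n_A1 = 2 − 2X; n_B2 = X.
Summing: n_T = 3.33 − 2X.
Mole fractions y_i = n_i/n_T; K = p_B2 / (p_A2 p_A1^2) with p_i = y_i·P.
Equating to 1.98 atm^-2 and solving on 0 < X < 1: X = 0.869.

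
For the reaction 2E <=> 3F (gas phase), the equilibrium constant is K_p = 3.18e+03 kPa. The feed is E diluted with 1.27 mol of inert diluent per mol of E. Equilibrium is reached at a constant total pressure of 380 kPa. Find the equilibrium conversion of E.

X = 0.748

Take 1 mol E as basis and let X be its fractional conversion, so ξ = 0.5X.
Moles: n_E = 1 − X; n_F = 1.5X; n_I = 1.27 (inert).
Total moles n_T = 2.27 + 0.5X.
With p_i = (n_i/n_T)P, K_p = p_F^3 / (p_E^2).
Substituting and setting equal to 3.18e+03 kPa gives a polynomial in X; the root in (0,1) is X = 0.748.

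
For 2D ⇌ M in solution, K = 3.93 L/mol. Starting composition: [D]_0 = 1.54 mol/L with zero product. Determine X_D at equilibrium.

Let X = conversion of D; extent ξ = 1.54X/2 mol/L.
Concentrations: [D] = 1.54 − 1.54X; [M] = 0.77X.
K = [M] / ([D]^2).
Setting equal to 3.93 and solving for X on (0,1) gives X = 0.751.

X = 0.751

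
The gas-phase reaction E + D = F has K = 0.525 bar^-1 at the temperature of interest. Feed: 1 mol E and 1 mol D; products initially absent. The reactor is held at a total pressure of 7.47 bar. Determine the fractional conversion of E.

X = 0.549

Let X = conversion of E (basis 1 mol E); extent of reaction ξ = X.
At extent ξ: n_E = 1 − X; n_D = 1 − X; n_F = X.
Summing: n_T = 2 − X.
y_i = n_i/n_T, p_i = y_i·P. K = p_F / (p_E p_D).
Equating to 0.525 bar^-1 and solving on 0 < X < 1: X = 0.549.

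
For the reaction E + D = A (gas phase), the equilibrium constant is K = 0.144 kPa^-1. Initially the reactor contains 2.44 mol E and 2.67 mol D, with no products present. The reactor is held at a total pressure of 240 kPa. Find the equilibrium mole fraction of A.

Basis: 2.44 mol E initially; let X = conversion of E. Extent ξ = 2.44X.
Species balance: n_E = 2.44 − 2.44X; n_D = 2.67 − 2.44X; n_A = 2.44X.
Total moles n_T = 5.11 − 2.44X.
Mole fractions y_i = n_i/n_T; K = p_A / (p_E p_D) with p_i = y_i·P.
Equating to 0.144 kPa^-1 and solving on 0 < X < 1: X = 0.865.
Then n_A = 2.11, n_T = 3, so y_A = 0.704.

y_A = 0.704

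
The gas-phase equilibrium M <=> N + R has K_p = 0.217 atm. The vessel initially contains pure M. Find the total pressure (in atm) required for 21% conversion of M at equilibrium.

P = 4.7 atm

Basis: 1 mol M initially; let X = conversion of M. Extent ξ = X.
At extent ξ: n_M = 1 − X; n_N = X; n_R = X.
n_T = Σnᵢ = 1 + X.
K_p = p_N p_R / (p_M) with p_i = (n_i/n_T)·P.
At X = 0.21: the mole-fraction product g(X) = Π y_i^ν_i = 0.04613. Since K_p = g(X)·P^{1}, P = (K_p/g)^(1/1) = (0.217/0.04613)^(1/1) = 4.7 atm.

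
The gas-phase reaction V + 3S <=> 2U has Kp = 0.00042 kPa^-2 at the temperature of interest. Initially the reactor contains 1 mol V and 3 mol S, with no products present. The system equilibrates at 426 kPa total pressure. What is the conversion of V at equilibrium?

Basis: 1 mol V initially; let X = conversion of V. Extent ξ = X.
Mole table: n_V = 1 − X; n_S = 3 − 3X; n_U = 2X.
Total moles n_T = 4 − 2X.
y_i = n_i/n_T, p_i = y_i·P. Kp = p_U^2 / (p_V p_S^3).
This yields a degree-4 equation in X; solving on (0,1), X = 0.715.

X = 0.715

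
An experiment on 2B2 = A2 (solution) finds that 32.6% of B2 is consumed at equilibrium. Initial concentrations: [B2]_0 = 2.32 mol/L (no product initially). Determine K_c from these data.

K_c = 0.155 L/mol

Let X = conversion of B2.
Concentrations: [B2] = 2.32 − 2.32X; [A2] = 1.16X.
At X = 0.326: [B2] = 1.56, [A2] = 0.378.
K_c = [A2] / ([B2]^2) = 0.155 L/mol.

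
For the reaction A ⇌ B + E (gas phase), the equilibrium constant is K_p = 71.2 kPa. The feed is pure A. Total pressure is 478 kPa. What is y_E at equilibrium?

Let X = conversion of A (basis 1 mol A); extent of reaction ξ = X.
Mole table: n_A = 1 − X; n_B = X; n_E = X.
Total moles n_T = 1 + X.
y_i = n_i/n_T, p_i = y_i·P. K_p = p_B p_E / (p_A).
Setting this equal to 71.2 kPa and taking the physical root (0 < X < 1) gives X = 0.360.
Then n_E = 0.36, n_T = 1.36, so y_E = 0.265.

y_E = 0.265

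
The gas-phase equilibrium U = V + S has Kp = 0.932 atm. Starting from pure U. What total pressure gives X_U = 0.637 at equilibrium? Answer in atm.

Take 1 mol U as basis and let X be its fractional conversion, so ξ = X.
Moles: n_U = 1 − X; n_V = X; n_S = X.
Summing: n_T = 1 + X.
Kp = p_V p_S / (p_U) with p_i = (n_i/n_T)·P.
At X = 0.637: the mole-fraction product g(X) = Π y_i^ν_i = 0.6828. Since Kp = g(X)·P^{1}, P = (Kp/g)^(1/1) = (0.932/0.6828)^(1/1) = 1.36 atm.

P = 1.36 atm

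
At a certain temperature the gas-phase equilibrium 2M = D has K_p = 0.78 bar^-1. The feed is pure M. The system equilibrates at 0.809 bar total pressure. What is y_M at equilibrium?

y_M = 0.695

Take 1 mol M as basis and let X be its fractional conversion, so ξ = 0.5X.
Mole table: n_M = 1 − X; n_D = 0.5X.
n_T = Σnᵢ = 1 − 0.5X.
With p_i = (n_i/n_T)P, K_p = p_D / (p_M^2).
Setting this equal to 0.78 bar^-1 and taking the physical root (0 < X < 1) gives X = 0.467.
Then n_M = 0.533, n_T = 0.766, so y_M = 0.695.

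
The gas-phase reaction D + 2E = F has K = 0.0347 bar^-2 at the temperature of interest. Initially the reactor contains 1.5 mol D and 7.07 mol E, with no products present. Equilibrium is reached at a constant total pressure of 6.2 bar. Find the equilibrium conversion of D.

Take 1.5 mol D as basis and let X be its fractional conversion, so ξ = 1.5X.
Moles: n_D = 1.5 − 1.5X; n_E = 7.07 − 3X; n_F = 1.5X.
Summing: n_T = 8.57 − 3X.
With p_i = (n_i/n_T)P, K = p_F / (p_D p_E^2).
Substituting and setting equal to 0.0347 bar^-2 gives a polynomial in X; the root in (0,1) is X = 0.455.

X = 0.455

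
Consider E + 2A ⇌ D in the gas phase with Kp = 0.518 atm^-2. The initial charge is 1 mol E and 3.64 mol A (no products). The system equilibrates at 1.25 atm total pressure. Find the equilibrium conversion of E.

Let X = conversion of E (basis 1 mol E); extent of reaction ξ = X.
Mole table: n_E = 1 − X; n_A = 3.64 − 2X; n_D = X.
Total moles n_T = 4.64 − 2X.
With p_i = (n_i/n_T)P, Kp = p_D / (p_E p_A^2).
Equating to 0.518 atm^-2 and solving on 0 < X < 1: X = 0.313.

X = 0.313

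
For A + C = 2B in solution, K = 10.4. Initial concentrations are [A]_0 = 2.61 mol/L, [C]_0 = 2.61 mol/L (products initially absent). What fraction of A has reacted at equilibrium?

X = 0.617

Let X = conversion of A; extent ξ = 2.61·X mol/L.
Concentrations: [A] = 2.61 − 2.61X; [C] = 2.61 − 2.61X; [B] = 5.22X.
K = [B]^2 / ([A] [C]).
Solving K = 10.4 for X ∈ (0,1): X = 0.617.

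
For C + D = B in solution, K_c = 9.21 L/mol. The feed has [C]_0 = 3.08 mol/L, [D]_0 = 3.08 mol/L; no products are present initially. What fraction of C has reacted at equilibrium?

X = 0.829

Let X = conversion of C; extent ξ = 3.08·X mol/L.
Concentrations: [C] = 3.08 − 3.08X; [D] = 3.08 − 3.08X; [B] = 3.08X.
K_c = [B] / ([C] [D]).
This equals 9.21 at X = 0.829 (the root in 0 < X < 1).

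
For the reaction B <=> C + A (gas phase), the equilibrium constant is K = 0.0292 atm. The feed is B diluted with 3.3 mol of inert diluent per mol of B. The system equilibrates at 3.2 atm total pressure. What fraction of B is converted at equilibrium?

Basis: 1 mol B initially; let X = conversion of B. Extent ξ = X.
At extent ξ: n_B = 1 − X; n_C = X; n_A = X; n_I = 3.3 (inert).
Total moles n_T = 4.3 + X.
Mole fractions y_i = n_i/n_T; K = p_C p_A / (p_B) with p_i = y_i·P.
Substituting and setting equal to 0.0292 atm gives a polynomial in X; the root in (0,1) is X = 0.183.

X = 0.183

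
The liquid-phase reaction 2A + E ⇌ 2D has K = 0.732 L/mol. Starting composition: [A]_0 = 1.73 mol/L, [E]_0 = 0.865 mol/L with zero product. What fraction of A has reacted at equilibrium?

Let X = conversion of A; extent ξ = 1.73X/2 mol/L.
Concentrations: [A] = 1.73 − 1.73X; [E] = 0.865 − 0.865X; [D] = 1.73X.
K = [D]^2 / ([A]^2 [E]).
Setting equal to 0.732 and solving for X on (0,1) gives X = 0.384.

X = 0.384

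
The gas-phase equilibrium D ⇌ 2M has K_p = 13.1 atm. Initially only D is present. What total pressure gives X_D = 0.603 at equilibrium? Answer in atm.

P = 5.73 atm

Take 1 mol D as basis and let X be its fractional conversion, so ξ = X.
Mole table: n_D = 1 − X; n_M = 2X.
n_T = Σnᵢ = 1 + X.
K_p = p_M^2 / (p_D) with p_i = (n_i/n_T)·P.
At X = 0.603: the mole-fraction product g(X) = Π y_i^ν_i = 2.285. Since K_p = g(X)·P^{1}, P = (K_p/g)^(1/1) = (13.1/2.285)^(1/1) = 5.73 atm.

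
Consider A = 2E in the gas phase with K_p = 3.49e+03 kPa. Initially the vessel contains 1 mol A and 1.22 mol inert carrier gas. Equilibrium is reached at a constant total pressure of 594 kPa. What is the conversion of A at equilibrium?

Let X = conversion of A (basis 1 mol A); extent of reaction ξ = X.
Moles: n_A = 1 − X; n_E = 2X; n_I = 1.22 (inert).
Total moles n_T = 2.22 + X.
With p_i = (n_i/n_T)P, K_p = p_E^2 / (p_A).
Equating to 3.49e+03 kPa and solving on 0 < X < 1: X = 0.842.

X = 0.842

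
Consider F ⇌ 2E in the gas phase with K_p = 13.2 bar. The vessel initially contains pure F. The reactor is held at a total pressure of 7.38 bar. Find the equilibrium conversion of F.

X = 0.556

Take 1 mol F as basis and let X be its fractional conversion, so ξ = X.
Moles: n_F = 1 − X; n_E = 2X.
n_T = Σnᵢ = 1 + X.
y_i = n_i/n_T, p_i = y_i·P. K_p = p_E^2 / (p_F).
Setting this equal to 13.2 bar and taking the physical root (0 < X < 1) gives X = 0.556.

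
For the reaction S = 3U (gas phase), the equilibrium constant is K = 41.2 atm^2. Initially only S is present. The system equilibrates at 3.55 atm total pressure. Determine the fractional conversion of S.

Let X = conversion of S (basis 1 mol S); extent of reaction ξ = X.
At extent ξ: n_S = 1 − X; n_U = 3X.
n_T = Σnᵢ = 1 + 2X.
With p_i = (n_i/n_T)P, K = p_U^3 / (p_S).
This yields a degree-3 equation in X; solving on (0,1), X = 0.614.

X = 0.614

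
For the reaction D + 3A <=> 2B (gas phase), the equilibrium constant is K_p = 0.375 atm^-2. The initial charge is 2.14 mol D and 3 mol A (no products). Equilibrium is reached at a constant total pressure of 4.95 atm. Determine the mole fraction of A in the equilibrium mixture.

y_A = 0.299

Let X = conversion of A (basis 3 mol A); extent of reaction ξ = X.
Species balance: n_D = 2.14 − X; n_A = 3 − 3X; n_B = 2X.
Summing: n_T = 5.14 − 2X.
y_i = n_i/n_T, p_i = y_i·P. K_p = p_B^2 / (p_D p_A^3).
This yields a degree-4 equation in X; solving on (0,1), X = 0.609.
Then n_A = 1.17, n_T = 3.92, so y_A = 0.299.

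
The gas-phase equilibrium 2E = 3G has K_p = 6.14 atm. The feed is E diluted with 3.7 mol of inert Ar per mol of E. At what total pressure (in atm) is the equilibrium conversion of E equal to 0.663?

P = 3.57 atm

Take 1 mol E as basis and let X be its fractional conversion, so ξ = 0.5X.
Species balance: n_E = 1 − X; n_G = 1.5X; n_I = 3.7 (inert).
Summing: n_T = 4.7 + 0.5X.
K_p = p_G^3 / (p_E^2) with p_i = (n_i/n_T)·P.
At X = 0.663: the mole-fraction product g(X) = Π y_i^ν_i = 1.721. Since K_p = g(X)·P^{1}, P = (K_p/g)^(1/1) = (6.14/1.721)^(1/1) = 3.57 atm.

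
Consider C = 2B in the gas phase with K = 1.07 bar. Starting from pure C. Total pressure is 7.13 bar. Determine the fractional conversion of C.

X = 0.190

Take 1 mol C as basis and let X be its fractional conversion, so ξ = X.
Moles: n_C = 1 − X; n_B = 2X.
n_T = Σnᵢ = 1 + X.
With p_i = (n_i/n_T)P, K = p_B^2 / (p_C).
Equating to 1.07 bar and solving on 0 < X < 1: X = 0.190.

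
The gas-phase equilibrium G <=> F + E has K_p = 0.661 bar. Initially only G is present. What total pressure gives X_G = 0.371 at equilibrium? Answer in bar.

P = 4.14 bar

Basis: 1 mol G initially; let X = conversion of G. Extent ξ = X.
Mole table: n_G = 1 − X; n_F = X; n_E = X.
n_T = Σnᵢ = 1 + X.
K_p = p_F p_E / (p_G) with p_i = (n_i/n_T)·P.
At X = 0.371: the mole-fraction product g(X) = Π y_i^ν_i = 0.1596. Since K_p = g(X)·P^{1}, P = (K_p/g)^(1/1) = (0.661/0.1596)^(1/1) = 4.14 bar.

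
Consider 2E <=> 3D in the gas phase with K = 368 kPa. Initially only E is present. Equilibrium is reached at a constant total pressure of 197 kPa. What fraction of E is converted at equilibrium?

Basis: 1 mol E initially; let X = conversion of E. Extent ξ = 0.5X.
Mole table: n_E = 1 − X; n_D = 1.5X.
Summing: n_T = 1 + 0.5X.
Mole fractions y_i = n_i/n_T; K = p_D^3 / (p_E^2) with p_i = y_i·P.
This yields a degree-3 equation in X; solving on (0,1), X = 0.534.

X = 0.534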